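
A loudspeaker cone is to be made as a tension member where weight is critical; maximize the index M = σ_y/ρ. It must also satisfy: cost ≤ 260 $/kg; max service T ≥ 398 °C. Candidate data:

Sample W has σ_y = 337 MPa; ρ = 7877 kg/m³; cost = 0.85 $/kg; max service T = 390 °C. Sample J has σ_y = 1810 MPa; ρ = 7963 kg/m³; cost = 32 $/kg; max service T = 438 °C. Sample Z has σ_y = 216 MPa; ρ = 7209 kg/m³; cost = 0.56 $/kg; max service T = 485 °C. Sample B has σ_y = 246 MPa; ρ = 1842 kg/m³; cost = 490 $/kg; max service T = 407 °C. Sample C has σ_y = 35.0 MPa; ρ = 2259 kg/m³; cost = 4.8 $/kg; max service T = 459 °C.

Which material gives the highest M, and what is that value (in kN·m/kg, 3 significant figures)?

Screen on constraints: cost ≤ 260 $/kg; max service T ≥ 398 °C. Survivors: sample J, sample Z, sample C.
Computing M directly (units already consistent):
  sample J: M = 227 kN·m/kg
  sample Z: M = 30.0 kN·m/kg
  sample C: M = 15.5 kN·m/kg
Sample J ranks first.

sample J, M = 227 kN·m/kg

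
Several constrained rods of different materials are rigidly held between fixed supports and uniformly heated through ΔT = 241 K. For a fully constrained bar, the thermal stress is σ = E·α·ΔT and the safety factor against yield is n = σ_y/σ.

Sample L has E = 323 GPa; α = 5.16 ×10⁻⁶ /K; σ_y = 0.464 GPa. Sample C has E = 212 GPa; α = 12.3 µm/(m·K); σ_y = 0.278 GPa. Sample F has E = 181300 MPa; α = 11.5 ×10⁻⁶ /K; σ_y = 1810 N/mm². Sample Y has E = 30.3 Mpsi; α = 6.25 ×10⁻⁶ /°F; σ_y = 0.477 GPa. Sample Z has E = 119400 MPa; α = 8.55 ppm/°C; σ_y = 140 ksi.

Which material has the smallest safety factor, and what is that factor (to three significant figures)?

sample C, n = 0.442

With everything in SI (GPa, ×10⁻⁶/K, MPa):
  sample L: E = 323.0, α = 5.16, σ_y = 464.0 → σ = 402 MPa, n = 1.16
  sample C: E = 212.0, α = 12.3, σ_y = 278.0 → σ = 628 MPa, n = 0.442
  sample F: E = 181.3, α = 11.5, σ_y = 1810 → σ = 502 MPa, n = 3.60
  sample Y: E = 208.9, α = 11.2, σ_y = 477.0 → σ = 566 MPa, n = 0.842
  sample Z: E = 119.4, α = 8.55, σ_y = 965.3 → σ = 246 MPa, n = 3.92
Sample C has the lowest safety factor, n = 0.442.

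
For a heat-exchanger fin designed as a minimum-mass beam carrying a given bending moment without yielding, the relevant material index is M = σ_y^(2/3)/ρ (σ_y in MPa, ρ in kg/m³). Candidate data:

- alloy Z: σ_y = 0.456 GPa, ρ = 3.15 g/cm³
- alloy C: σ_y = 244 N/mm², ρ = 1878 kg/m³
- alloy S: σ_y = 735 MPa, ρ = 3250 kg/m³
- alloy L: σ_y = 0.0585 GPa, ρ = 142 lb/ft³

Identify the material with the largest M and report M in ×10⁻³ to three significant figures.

alloy S, M = 25.1×10⁻³

Normalizing units and computing the index:
  alloy Z: σ_y = 456.0 MPa, ρ = 3150 kg/m³
  alloy C: σ_y = 244.0 MPa, ρ = 1878 kg/m³
  alloy S: σ_y = 735.0 MPa, ρ = 3250 kg/m³
  alloy L: σ_y = 58.50 MPa, ρ = 2275 kg/m³
  alloy S: M = 25.1×10⁻³
  alloy C: M = 20.8×10⁻³
  alloy Z: M = 18.8×10⁻³
  alloy L: M = 6.63×10⁻³
Highest index: alloy S.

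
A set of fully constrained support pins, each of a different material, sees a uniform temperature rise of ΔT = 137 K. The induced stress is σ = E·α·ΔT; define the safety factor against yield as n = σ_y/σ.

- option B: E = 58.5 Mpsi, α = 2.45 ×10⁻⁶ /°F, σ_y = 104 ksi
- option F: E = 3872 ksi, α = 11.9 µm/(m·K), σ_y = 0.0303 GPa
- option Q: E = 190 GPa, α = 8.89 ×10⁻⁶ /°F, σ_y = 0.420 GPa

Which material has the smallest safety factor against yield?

option F

Per material, after unit conversion:
  option B: E = 403.3, α = 4.41, σ_y = 717.1 → σ = 244 MPa, n = 2.94
  option F: E = 26.70, α = 11.9, σ_y = 30.30 → σ = 43.5 MPa, n = 0.696
  option Q: E = 190.0, α = 16.0, σ_y = 420.0 → σ = 417 MPa, n = 1.01
Smallest n: option F with n = 0.696.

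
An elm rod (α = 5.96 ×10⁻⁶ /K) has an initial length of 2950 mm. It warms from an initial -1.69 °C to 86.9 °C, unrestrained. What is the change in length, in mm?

ΔT = 86.9 − (-1.69) = 88.59 K.
ΔL = α·L₀·ΔT = 5.96×10⁻⁶ × 2950 mm × 88.59 K = 1.56 mm.

1.56 mm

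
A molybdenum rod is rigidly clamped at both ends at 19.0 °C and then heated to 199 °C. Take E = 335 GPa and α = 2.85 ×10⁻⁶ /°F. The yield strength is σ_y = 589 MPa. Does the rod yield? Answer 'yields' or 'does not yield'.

α = 2.85×10⁻⁶/°F × 9/5 = 5.13×10⁻⁶/K.
ΔT = 180.0 K. Constrained thermal stress σ = E·α·ΔT = 335.0×10³ MPa × 5.13×10⁻⁶ × 180.0 = 309 MPa (compressive).
Compare to σ_y = 589 MPa: σ < σ_y, so it does not yield.

does not yield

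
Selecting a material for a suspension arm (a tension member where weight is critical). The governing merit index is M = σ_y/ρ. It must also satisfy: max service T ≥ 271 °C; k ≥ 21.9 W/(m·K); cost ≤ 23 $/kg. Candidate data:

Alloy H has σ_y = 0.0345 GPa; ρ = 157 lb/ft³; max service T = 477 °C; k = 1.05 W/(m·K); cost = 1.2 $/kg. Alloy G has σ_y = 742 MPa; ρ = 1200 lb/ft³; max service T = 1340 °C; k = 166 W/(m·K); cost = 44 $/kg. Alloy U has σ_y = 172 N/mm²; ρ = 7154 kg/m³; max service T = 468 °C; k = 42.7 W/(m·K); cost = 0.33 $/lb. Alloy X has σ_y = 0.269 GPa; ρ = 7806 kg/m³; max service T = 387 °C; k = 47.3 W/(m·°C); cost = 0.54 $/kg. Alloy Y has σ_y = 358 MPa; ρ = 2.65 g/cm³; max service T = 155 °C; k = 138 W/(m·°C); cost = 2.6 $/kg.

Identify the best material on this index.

Screen on constraints: max service T ≥ 271 °C; k ≥ 21.9 W/(m·K); cost ≤ 23 $/kg. Survivors: alloy U, alloy X.
Convert each candidate to consistent units, then evaluate M:
  alloy U: σ_y = 172.0 MPa, ρ = 7154 kg/m³
  alloy X: σ_y = 269.0 MPa, ρ = 7806 kg/m³
  alloy X: M = 34.5 kN·m/kg
  alloy U: M = 24.0 kN·m/kg
The maximum is for alloy X.

alloy X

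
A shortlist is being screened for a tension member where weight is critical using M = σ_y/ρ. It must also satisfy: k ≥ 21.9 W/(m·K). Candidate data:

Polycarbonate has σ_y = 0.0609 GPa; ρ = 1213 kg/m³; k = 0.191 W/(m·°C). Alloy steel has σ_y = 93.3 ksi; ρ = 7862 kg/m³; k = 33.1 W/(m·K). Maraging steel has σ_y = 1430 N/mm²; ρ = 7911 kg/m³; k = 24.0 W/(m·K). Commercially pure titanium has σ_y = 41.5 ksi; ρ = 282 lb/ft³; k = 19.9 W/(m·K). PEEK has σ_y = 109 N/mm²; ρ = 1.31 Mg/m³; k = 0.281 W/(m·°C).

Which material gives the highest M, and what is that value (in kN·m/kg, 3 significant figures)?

Screen on constraints: k ≥ 21.9 W/(m·K). Survivors: alloy steel, maraging steel.
Normalizing units and computing the index:
  alloy steel: σ_y = 643.3 MPa, ρ = 7862 kg/m³
  maraging steel: σ_y = 1430 MPa, ρ = 7911 kg/m³
  maraging steel: M = 181 kN·m/kg
  alloy steel: M = 81.8 kN·m/kg
The maximum is for maraging steel.

maraging steel, M = 181 kN·m/kg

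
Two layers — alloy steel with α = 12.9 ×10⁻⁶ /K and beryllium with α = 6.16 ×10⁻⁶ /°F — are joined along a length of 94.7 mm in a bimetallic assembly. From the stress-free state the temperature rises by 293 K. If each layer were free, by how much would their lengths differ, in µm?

beryllium: α = 6.16×10⁻⁶/°F × 9/5 = 11.1×10⁻⁶/K.
Δα = |12.9 − 11.1|×10⁻⁶/K = 1.81×10⁻⁶/K.
ΔL_mismatch = Δα·L·ΔT = 1.81×10⁻⁶ × 94.7 mm × 293.0 K = 50.3 µm.

50.3 µm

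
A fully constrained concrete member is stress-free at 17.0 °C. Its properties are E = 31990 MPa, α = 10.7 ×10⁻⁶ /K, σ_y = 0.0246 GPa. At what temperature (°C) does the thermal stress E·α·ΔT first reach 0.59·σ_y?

E = 31990 MPa = 31.99 GPa.
σ_y = 0.0246 GPa = 24.60 MPa.
E·α·ΔT = 14.51 MPa ⇒ ΔT = 14.51 / (31.99×10³ × 10.7×10⁻⁶) = 42.40 K.
T = 17.0 + 42.40 = 59.40 °C.

59.4 °C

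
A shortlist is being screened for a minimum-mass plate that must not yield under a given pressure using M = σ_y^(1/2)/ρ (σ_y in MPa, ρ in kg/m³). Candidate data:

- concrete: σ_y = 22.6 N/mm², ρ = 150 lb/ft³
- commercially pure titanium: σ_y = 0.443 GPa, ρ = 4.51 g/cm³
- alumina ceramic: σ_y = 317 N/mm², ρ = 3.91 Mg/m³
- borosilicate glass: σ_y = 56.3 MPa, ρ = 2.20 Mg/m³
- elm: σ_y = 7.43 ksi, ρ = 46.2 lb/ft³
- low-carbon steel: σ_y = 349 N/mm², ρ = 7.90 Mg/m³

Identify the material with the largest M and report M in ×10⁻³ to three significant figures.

elm, M = 9.67×10⁻³

After converting to SI:
  concrete: σ_y = 22.60 MPa, ρ = 2403 kg/m³
  commercially pure titanium: σ_y = 443.0 MPa, ρ = 4510 kg/m³
  alumina ceramic: σ_y = 317.0 MPa, ρ = 3910 kg/m³
  borosilicate glass: σ_y = 56.30 MPa, ρ = 2200 kg/m³
  elm: σ_y = 51.23 MPa, ρ = 740.1 kg/m³
  low-carbon steel: σ_y = 349.0 MPa, ρ = 7900 kg/m³
  elm: M = 9.67×10⁻³
  commercially pure titanium: M = 4.67×10⁻³
  alumina ceramic: M = 4.55×10⁻³
  borosilicate glass: M = 3.41×10⁻³
  low-carbon steel: M = 2.36×10⁻³
  concrete: M = 1.98×10⁻³
Elm ranks first.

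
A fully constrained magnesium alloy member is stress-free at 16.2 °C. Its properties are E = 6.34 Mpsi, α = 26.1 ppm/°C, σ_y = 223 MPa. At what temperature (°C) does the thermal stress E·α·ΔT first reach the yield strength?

212 °C

E = 6.34 Mpsi = 43.71 GPa.
E·α·ΔT = 223.0 MPa ⇒ ΔT = 223.0 / (43.71×10³ × 26.1×10⁻⁶) = 195.5 K.
T = 16.2 + 195.5 = 211.7 °C.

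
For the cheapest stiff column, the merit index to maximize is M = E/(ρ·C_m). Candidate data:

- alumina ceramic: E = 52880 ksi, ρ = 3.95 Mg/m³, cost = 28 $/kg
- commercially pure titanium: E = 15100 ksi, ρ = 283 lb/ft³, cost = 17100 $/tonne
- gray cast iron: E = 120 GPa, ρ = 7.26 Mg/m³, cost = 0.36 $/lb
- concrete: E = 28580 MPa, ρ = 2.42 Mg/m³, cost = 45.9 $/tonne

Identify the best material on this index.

Putting every candidate on a common basis:
  alumina ceramic: E = 364.6 GPa, ρ = 3950 kg/m³, cost = 28.00 $/kg
  commercially pure titanium: E = 104.1 GPa, ρ = 4533 kg/m³, cost = 17.10 $/kg
  gray cast iron: E = 120.0 GPa, ρ = 7260 kg/m³, cost = 0.7937 $/kg
  concrete: E = 28.58 GPa, ρ = 2420 kg/m³, cost = 0.04590 $/kg
  concrete: M = 257 MN·m per $
  gray cast iron: M = 20.8 MN·m per $
  alumina ceramic: M = 3.30 MN·m per $
  commercially pure titanium: M = 1.34 MN·m per $
Highest index: concrete.

concrete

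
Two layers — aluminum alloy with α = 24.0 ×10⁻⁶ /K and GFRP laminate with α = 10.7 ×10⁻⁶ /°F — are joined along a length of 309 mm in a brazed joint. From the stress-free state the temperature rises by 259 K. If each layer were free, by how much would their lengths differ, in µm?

379 µm

GFRP laminate: α = 10.7×10⁻⁶/°F × 9/5 = 19.3×10⁻⁶/K.
Δα = |24.0 − 19.3|×10⁻⁶/K = 4.74×10⁻⁶/K.
ΔL_mismatch = Δα·L·ΔT = 4.74×10⁻⁶ × 309.0 mm × 259.0 K = 379 µm.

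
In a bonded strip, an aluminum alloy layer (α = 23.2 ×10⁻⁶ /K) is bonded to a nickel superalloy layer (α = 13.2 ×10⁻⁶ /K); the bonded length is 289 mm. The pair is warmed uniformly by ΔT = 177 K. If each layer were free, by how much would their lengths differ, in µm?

Δα = |23.2 − 13.2|×10⁻⁶/K = 10.0×10⁻⁶/K.
ΔL_mismatch = Δα·L·ΔT = 10.0×10⁻⁶ × 289.0 mm × 177.0 K = 512 µm.

512 µm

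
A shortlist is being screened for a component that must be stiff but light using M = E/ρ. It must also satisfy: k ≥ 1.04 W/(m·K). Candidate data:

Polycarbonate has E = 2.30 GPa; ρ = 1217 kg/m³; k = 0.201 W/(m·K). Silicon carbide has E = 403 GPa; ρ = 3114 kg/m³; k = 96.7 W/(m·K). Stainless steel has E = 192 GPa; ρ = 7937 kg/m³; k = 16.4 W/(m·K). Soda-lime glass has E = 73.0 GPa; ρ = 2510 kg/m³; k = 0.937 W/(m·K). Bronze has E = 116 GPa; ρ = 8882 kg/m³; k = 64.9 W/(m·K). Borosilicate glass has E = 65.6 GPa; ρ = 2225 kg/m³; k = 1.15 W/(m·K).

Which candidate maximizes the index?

silicon carbide

Screen on constraints: k ≥ 1.04 W/(m·K). Survivors: silicon carbide, stainless steel, bronze, borosilicate glass.
Evaluate M for each candidate:
  silicon carbide: M = 129 MN·m/kg
  borosilicate glass: M = 29.5 MN·m/kg
  stainless steel: M = 24.2 MN·m/kg
  bronze: M = 13.1 MN·m/kg
Highest index: silicon carbide.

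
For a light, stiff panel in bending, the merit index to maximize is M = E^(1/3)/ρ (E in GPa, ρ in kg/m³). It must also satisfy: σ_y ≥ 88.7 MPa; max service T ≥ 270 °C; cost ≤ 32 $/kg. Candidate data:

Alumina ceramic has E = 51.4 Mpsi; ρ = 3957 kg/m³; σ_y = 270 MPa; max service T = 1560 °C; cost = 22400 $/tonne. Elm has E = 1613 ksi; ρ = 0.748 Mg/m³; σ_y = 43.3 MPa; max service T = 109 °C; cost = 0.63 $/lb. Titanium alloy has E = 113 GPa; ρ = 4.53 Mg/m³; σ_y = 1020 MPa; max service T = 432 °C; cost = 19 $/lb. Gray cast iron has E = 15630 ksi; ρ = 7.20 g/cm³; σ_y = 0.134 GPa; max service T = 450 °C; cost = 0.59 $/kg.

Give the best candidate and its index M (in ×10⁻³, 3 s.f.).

Screen on constraints: σ_y ≥ 88.7 MPa; max service T ≥ 270 °C; cost ≤ 32 $/kg. Survivors: alumina ceramic, gray cast iron.
After converting to SI:
  alumina ceramic: E = 354.4 GPa, ρ = 3957 kg/m³
  gray cast iron: E = 107.8 GPa, ρ = 7200 kg/m³
  alumina ceramic: M = 1.79×10⁻³
  gray cast iron: M = 0.661×10⁻³
Highest index: alumina ceramic.

alumina ceramic, M = 1.79×10⁻³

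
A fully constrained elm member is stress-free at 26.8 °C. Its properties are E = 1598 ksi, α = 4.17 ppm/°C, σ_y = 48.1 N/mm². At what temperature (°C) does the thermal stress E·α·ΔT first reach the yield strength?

1070 °C

E = 1598 ksi = 11.02 GPa.
σ_y = 48.1 N/mm² = 48.10 MPa.
E·α·ΔT = 48.10 MPa ⇒ ΔT = 48.10 / (11.02×10³ × 4.17×10⁻⁶) = 1047 K.
T = 26.8 + 1047 = 1074 °C.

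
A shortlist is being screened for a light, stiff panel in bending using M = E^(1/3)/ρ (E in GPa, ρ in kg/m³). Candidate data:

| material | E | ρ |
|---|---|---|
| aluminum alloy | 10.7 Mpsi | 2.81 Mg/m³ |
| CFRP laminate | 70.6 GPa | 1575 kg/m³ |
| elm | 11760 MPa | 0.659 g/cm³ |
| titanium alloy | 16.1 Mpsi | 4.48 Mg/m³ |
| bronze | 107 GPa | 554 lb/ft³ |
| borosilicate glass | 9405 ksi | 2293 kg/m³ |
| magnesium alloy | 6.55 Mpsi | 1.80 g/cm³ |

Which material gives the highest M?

elm

After converting to SI:
  aluminum alloy: E = 73.77 GPa, ρ = 2810 kg/m³
  CFRP laminate: E = 70.60 GPa, ρ = 1575 kg/m³
  elm: E = 11.76 GPa, ρ = 659.0 kg/m³
  titanium alloy: E = 111.0 GPa, ρ = 4480 kg/m³
  bronze: E = 107.0 GPa, ρ = 8874 kg/m³
  borosilicate glass: E = 64.85 GPa, ρ = 2293 kg/m³
  magnesium alloy: E = 45.16 GPa, ρ = 1800 kg/m³
  elm: M = 3.45×10⁻³
  CFRP laminate: M = 2.62×10⁻³
  magnesium alloy: M = 1.98×10⁻³
  borosilicate glass: M = 1.75×10⁻³
  aluminum alloy: M = 1.49×10⁻³
  titanium alloy: M = 1.07×10⁻³
  bronze: M = 0.535×10⁻³
Elm ranks first.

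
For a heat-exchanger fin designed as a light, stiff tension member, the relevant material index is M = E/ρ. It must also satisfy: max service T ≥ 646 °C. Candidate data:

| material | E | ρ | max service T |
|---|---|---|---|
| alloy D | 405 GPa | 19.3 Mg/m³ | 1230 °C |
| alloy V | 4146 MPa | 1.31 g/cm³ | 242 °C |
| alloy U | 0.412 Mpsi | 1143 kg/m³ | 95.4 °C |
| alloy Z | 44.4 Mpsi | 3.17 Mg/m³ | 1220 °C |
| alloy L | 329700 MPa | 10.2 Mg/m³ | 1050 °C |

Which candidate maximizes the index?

alloy Z

Screen on constraints: max service T ≥ 646 °C. Survivors: alloy D, alloy Z, alloy L.
Convert each candidate to consistent units, then evaluate M:
  alloy D: E = 405.0 GPa, ρ = 19300 kg/m³
  alloy Z: E = 306.1 GPa, ρ = 3170 kg/m³
  alloy L: E = 329.7 GPa, ρ = 10200 kg/m³
  alloy Z: M = 96.6 MN·m/kg
  alloy L: M = 32.3 MN·m/kg
  alloy D: M = 21.0 MN·m/kg
Alloy Z has the largest M.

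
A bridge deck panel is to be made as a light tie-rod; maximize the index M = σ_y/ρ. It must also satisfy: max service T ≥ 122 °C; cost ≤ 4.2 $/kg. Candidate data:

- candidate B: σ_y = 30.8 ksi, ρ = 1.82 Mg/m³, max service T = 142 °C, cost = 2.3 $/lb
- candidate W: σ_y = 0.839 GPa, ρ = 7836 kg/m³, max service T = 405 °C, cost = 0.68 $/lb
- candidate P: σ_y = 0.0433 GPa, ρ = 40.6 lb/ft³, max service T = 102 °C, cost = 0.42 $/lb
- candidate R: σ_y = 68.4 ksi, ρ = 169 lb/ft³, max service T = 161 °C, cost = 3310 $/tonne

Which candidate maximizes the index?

candidate R

Screen on constraints: max service T ≥ 122 °C; cost ≤ 4.2 $/kg. Survivors: candidate W, candidate R.
Normalizing units and computing the index:
  candidate W: σ_y = 839.0 MPa, ρ = 7836 kg/m³
  candidate R: σ_y = 471.6 MPa, ρ = 2707 kg/m³
  candidate R: M = 174 kN·m/kg
  candidate W: M = 107 kN·m/kg
Candidate R has the largest M.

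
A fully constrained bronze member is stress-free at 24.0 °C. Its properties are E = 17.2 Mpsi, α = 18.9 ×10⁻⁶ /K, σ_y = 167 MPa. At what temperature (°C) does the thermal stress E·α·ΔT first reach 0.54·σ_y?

64.2 °C

E = 17.2 Mpsi = 118.6 GPa.
E·α·ΔT = 90.18 MPa ⇒ ΔT = 90.18 / (118.6×10³ × 18.9×10⁻⁶) = 40.23 K.
T = 24.0 + 40.23 = 64.23 °C.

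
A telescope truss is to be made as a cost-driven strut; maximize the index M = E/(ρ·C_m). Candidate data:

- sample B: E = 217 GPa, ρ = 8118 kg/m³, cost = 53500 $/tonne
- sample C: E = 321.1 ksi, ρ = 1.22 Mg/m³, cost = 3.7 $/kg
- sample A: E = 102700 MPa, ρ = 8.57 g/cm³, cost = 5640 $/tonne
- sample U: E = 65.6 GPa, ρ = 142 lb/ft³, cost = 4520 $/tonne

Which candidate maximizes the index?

Convert each candidate to consistent units, then evaluate M:
  sample B: E = 217.0 GPa, ρ = 8118 kg/m³, cost = 53.50 $/kg
  sample C: E = 2.214 GPa, ρ = 1220 kg/m³, cost = 3.700 $/kg
  sample A: E = 102.7 GPa, ρ = 8570 kg/m³, cost = 5.640 $/kg
  sample U: E = 65.60 GPa, ρ = 2275 kg/m³, cost = 4.520 $/kg
  sample U: M = 6.38 MN·m per $
  sample A: M = 2.12 MN·m per $
  sample B: M = 0.500 MN·m per $
  sample C: M = 0.490 MN·m per $
Highest index: sample U.

sample U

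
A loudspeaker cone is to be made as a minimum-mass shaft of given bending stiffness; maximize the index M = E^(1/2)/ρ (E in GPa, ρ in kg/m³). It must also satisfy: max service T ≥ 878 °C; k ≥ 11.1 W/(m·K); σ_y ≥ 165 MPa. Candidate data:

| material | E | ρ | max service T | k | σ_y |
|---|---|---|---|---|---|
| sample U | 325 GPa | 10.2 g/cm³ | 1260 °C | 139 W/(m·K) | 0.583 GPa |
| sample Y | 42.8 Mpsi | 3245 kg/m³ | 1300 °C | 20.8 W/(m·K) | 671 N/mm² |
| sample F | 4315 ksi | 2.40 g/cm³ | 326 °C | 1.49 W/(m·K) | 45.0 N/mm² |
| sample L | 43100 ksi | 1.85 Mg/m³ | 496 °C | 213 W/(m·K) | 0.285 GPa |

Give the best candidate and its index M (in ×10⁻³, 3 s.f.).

sample Y, M = 5.29×10⁻³

Screen on constraints: max service T ≥ 878 °C; k ≥ 11.1 W/(m·K); σ_y ≥ 165 MPa. Survivors: sample U, sample Y.
Convert each candidate to consistent units, then evaluate M:
  sample U: E = 325.0 GPa, ρ = 10200 kg/m³
  sample Y: E = 295.1 GPa, ρ = 3245 kg/m³
  sample Y: M = 5.29×10⁻³
  sample U: M = 1.77×10⁻³
Sample Y ranks first.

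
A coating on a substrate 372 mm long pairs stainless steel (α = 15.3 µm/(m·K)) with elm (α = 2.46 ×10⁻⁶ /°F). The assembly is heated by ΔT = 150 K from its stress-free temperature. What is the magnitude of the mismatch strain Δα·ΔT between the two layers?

elm: α = 2.46×10⁻⁶/°F × 9/5 = 4.43×10⁻⁶/K.
Δα = |15.3 − 4.43|×10⁻⁶/K = 10.9×10⁻⁶/K.
Mismatch strain = Δα·ΔT = 10.9×10⁻⁶ × 150.0 = 1.63×10⁻³.

1.63×10⁻³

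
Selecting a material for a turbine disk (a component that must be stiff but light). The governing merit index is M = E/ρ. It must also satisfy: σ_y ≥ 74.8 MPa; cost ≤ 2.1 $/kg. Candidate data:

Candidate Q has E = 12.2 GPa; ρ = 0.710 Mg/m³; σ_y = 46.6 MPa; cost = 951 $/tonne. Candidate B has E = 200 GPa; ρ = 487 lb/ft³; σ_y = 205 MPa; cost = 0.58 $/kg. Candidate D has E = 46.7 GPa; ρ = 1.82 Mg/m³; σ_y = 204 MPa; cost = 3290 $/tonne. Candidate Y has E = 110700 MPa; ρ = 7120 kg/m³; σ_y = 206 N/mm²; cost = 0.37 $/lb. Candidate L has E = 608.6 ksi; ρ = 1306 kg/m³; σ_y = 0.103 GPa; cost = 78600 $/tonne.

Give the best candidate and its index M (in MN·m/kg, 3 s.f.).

Screen on constraints: σ_y ≥ 74.8 MPa; cost ≤ 2.1 $/kg. Survivors: candidate B, candidate Y.
Normalizing units and computing the index:
  candidate B: E = 200.0 GPa, ρ = 7801 kg/m³
  candidate Y: E = 110.7 GPa, ρ = 7120 kg/m³
  candidate B: M = 25.6 MN·m/kg
  candidate Y: M = 15.5 MN·m/kg
The maximum is for candidate B.

candidate B, M = 25.6 MN·m/kg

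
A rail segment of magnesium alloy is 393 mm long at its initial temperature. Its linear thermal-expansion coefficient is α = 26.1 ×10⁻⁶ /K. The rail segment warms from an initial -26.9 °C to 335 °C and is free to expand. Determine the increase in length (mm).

ΔT = 335 − (-26.9) = 361.9 K.
ΔL = α·L₀·ΔT = 26.1×10⁻⁶ × 393 mm × 361.9 K = 3.71 mm.

3.71 mm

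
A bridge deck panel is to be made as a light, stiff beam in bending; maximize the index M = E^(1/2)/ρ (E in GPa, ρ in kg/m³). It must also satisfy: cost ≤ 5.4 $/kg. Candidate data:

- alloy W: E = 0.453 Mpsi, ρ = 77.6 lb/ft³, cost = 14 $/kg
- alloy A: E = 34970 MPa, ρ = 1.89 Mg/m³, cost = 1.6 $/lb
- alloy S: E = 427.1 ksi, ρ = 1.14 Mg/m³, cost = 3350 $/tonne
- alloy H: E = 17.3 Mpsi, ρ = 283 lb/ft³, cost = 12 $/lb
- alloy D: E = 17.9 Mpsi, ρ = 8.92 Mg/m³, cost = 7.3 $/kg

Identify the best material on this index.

Screen on constraints: cost ≤ 5.4 $/kg. Survivors: alloy A, alloy S.
After converting to SI:
  alloy A: E = 34.97 GPa, ρ = 1890 kg/m³
  alloy S: E = 2.945 GPa, ρ = 1140 kg/m³
  alloy A: M = 3.13×10⁻³
  alloy S: M = 1.51×10⁻³
Highest index: alloy A.

alloy A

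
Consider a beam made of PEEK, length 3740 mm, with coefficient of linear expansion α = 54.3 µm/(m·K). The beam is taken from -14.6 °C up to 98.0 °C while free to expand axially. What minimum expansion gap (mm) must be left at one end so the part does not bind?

22.9 mm

ΔT = 98.0 − (-14.6) = 112.6 K.
ΔL = α·L₀·ΔT = 54.3×10⁻⁶ × 3740 mm × 112.6 K = 22.9 mm.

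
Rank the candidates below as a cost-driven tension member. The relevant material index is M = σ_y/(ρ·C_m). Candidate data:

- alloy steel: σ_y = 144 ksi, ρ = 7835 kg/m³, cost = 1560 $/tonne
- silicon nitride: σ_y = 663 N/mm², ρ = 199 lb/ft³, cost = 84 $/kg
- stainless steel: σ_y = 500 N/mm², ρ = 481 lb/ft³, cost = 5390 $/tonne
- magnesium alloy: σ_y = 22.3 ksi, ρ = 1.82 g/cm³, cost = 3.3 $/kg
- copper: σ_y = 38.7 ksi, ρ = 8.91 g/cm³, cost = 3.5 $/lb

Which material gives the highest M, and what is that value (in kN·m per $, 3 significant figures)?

Normalizing units and computing the index:
  alloy steel: σ_y = 992.8 MPa, ρ = 7835 kg/m³, cost = 1.560 $/kg
  silicon nitride: σ_y = 663.0 MPa, ρ = 3188 kg/m³, cost = 84.00 $/kg
  stainless steel: σ_y = 500.0 MPa, ρ = 7705 kg/m³, cost = 5.390 $/kg
  magnesium alloy: σ_y = 153.8 MPa, ρ = 1820 kg/m³, cost = 3.300 $/kg
  copper: σ_y = 266.8 MPa, ρ = 8910 kg/m³, cost = 7.716 $/kg
  alloy steel: M = 81.2 kN·m per $
  magnesium alloy: M = 25.6 kN·m per $
  stainless steel: M = 12.0 kN·m per $
  copper: M = 3.88 kN·m per $
  silicon nitride: M = 2.48 kN·m per $
Alloy steel has the largest M.

alloy steel, M = 81.2 kN·m per $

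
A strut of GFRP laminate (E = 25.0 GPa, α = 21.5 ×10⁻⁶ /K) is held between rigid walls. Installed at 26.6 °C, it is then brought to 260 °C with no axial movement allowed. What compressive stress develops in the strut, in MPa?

125 MPa

ΔT = 233.4 K. Constrained thermal stress σ = E·α·ΔT = 25.00×10³ MPa × 21.5×10⁻⁶ × 233.4 = 125 MPa (compressive).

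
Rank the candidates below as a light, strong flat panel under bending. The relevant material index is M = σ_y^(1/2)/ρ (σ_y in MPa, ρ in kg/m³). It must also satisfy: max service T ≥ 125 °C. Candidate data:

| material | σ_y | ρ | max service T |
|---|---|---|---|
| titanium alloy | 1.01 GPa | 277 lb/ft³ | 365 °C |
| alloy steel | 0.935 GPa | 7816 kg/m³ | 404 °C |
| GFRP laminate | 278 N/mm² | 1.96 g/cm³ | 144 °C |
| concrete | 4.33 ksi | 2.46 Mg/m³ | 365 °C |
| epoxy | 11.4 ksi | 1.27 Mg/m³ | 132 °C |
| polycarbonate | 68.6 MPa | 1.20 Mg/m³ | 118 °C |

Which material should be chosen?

GFRP laminate

Screen on constraints: max service T ≥ 125 °C. Survivors: titanium alloy, alloy steel, GFRP laminate, concrete, epoxy.
After converting to SI:
  titanium alloy: σ_y = 1010 MPa, ρ = 4437 kg/m³
  alloy steel: σ_y = 935.0 MPa, ρ = 7816 kg/m³
  GFRP laminate: σ_y = 278.0 MPa, ρ = 1960 kg/m³
  concrete: σ_y = 29.85 MPa, ρ = 2460 kg/m³
  epoxy: σ_y = 78.60 MPa, ρ = 1270 kg/m³
  GFRP laminate: M = 8.51×10⁻³
  titanium alloy: M = 7.16×10⁻³
  epoxy: M = 6.98×10⁻³
  alloy steel: M = 3.91×10⁻³
  concrete: M = 2.22×10⁻³
Highest index: GFRP laminate.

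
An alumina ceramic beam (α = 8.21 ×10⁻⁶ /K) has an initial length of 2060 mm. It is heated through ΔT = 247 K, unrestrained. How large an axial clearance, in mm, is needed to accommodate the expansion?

ΔL = α·L₀·ΔT = 8.21×10⁻⁶ × 2060 mm × 247.0 K = 4.18 mm.

4.18 mm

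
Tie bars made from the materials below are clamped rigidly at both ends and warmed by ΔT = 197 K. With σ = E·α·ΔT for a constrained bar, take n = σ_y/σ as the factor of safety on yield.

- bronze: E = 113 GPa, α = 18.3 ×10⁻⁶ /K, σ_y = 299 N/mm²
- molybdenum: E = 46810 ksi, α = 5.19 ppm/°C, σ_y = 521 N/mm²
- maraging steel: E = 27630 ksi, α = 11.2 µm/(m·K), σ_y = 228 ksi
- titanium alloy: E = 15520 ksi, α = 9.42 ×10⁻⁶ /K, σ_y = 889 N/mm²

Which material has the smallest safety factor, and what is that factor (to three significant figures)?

With everything in SI (GPa, ×10⁻⁶/K, MPa):
  bronze: E = 113.0, α = 18.3, σ_y = 299.0 → σ = 407 MPa, n = 0.734
  molybdenum: E = 322.7, α = 5.19, σ_y = 521.0 → σ = 330 MPa, n = 1.58
  maraging steel: E = 190.5, α = 11.2, σ_y = 1572 → σ = 420 MPa, n = 3.74
  titanium alloy: E = 107.0, α = 9.42, σ_y = 889.0 → σ = 199 MPa, n = 4.48
Smallest n: bronze with n = 0.734.

bronze, n = 0.734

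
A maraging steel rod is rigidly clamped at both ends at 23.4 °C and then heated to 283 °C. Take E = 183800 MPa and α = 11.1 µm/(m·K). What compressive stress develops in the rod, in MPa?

530 MPa

E = 183800 MPa = 183.8 GPa.
ΔT = 259.6 K. Constrained thermal stress σ = E·α·ΔT = 183.8×10³ MPa × 11.1×10⁻⁶ × 259.6 = 530 MPa (compressive).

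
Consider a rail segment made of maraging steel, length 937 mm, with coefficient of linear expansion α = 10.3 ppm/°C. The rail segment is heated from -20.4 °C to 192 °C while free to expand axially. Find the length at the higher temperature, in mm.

ΔT = 192 − (-20.4) = 212.4 K.
ΔL = α·L₀·ΔT = 10.3×10⁻⁶ × 937 mm × 212.4 K = 2.05 mm.
L = L₀ + ΔL = 937 + 2.05 = 939.05 mm.

939.05 mm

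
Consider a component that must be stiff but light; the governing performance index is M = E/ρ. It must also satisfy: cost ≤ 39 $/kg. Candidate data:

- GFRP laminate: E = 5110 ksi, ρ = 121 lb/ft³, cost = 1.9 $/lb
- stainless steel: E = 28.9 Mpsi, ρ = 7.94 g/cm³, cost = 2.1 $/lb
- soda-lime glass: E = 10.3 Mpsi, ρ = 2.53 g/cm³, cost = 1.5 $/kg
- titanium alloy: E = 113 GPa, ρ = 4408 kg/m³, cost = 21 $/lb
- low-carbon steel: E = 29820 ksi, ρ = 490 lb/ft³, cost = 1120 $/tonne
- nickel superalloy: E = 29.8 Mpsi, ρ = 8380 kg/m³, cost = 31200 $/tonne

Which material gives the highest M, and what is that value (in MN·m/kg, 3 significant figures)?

Screen on constraints: cost ≤ 39 $/kg. Survivors: GFRP laminate, stainless steel, soda-lime glass, low-carbon steel, nickel superalloy.
In SI units:
  GFRP laminate: E = 35.23 GPa, ρ = 1938 kg/m³
  stainless steel: E = 199.3 GPa, ρ = 7940 kg/m³
  soda-lime glass: E = 71.02 GPa, ρ = 2530 kg/m³
  low-carbon steel: E = 205.6 GPa, ρ = 7849 kg/m³
  nickel superalloy: E = 205.5 GPa, ρ = 8380 kg/m³
  soda-lime glass: M = 28.1 MN·m/kg
  low-carbon steel: M = 26.2 MN·m/kg
  stainless steel: M = 25.1 MN·m/kg
  nickel superalloy: M = 24.5 MN·m/kg
  GFRP laminate: M = 18.2 MN·m/kg
Highest index: soda-lime glass.

soda-lime glass, M = 28.1 MN·m/kg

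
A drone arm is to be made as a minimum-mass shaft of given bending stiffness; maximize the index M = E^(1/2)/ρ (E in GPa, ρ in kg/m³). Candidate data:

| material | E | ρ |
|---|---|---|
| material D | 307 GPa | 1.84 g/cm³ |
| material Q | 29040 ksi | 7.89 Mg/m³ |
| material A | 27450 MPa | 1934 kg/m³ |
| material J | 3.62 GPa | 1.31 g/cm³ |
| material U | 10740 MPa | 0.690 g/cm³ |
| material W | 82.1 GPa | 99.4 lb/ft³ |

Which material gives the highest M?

material D

Putting every candidate on a common basis:
  material D: E = 307.0 GPa, ρ = 1840 kg/m³
  material Q: E = 200.2 GPa, ρ = 7890 kg/m³
  material A: E = 27.45 GPa, ρ = 1934 kg/m³
  material J: E = 3.620 GPa, ρ = 1310 kg/m³
  material U: E = 10.74 GPa, ρ = 690.0 kg/m³
  material W: E = 82.10 GPa, ρ = 1592 kg/m³
  material D: M = 9.52×10⁻³
  material W: M = 5.69×10⁻³
  material U: M = 4.75×10⁻³
  material A: M = 2.71×10⁻³
  material Q: M = 1.79×10⁻³
  material J: M = 1.45×10⁻³
Material D has the largest M.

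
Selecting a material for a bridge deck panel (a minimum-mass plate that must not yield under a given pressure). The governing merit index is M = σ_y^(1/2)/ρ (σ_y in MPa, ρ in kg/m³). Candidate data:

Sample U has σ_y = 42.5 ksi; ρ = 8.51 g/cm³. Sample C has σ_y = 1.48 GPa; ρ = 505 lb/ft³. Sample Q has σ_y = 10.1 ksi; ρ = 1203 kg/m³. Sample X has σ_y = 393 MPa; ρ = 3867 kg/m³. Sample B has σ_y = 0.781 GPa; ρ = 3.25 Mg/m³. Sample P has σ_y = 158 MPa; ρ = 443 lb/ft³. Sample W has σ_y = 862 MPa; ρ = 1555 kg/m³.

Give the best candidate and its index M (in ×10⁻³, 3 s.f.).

sample W, M = 18.9×10⁻³

In SI units:
  sample U: σ_y = 293.0 MPa, ρ = 8510 kg/m³
  sample C: σ_y = 1480 MPa, ρ = 8089 kg/m³
  sample Q: σ_y = 69.64 MPa, ρ = 1203 kg/m³
  sample X: σ_y = 393.0 MPa, ρ = 3867 kg/m³
  sample B: σ_y = 781.0 MPa, ρ = 3250 kg/m³
  sample P: σ_y = 158.0 MPa, ρ = 7096 kg/m³
  sample W: σ_y = 862.0 MPa, ρ = 1555 kg/m³
  sample W: M = 18.9×10⁻³
  sample B: M = 8.60×10⁻³
  sample Q: M = 6.94×10⁻³
  sample X: M = 5.13×10⁻³
  sample C: M = 4.76×10⁻³
  sample U: M = 2.01×10⁻³
  sample P: M = 1.77×10⁻³
The maximum is for sample W.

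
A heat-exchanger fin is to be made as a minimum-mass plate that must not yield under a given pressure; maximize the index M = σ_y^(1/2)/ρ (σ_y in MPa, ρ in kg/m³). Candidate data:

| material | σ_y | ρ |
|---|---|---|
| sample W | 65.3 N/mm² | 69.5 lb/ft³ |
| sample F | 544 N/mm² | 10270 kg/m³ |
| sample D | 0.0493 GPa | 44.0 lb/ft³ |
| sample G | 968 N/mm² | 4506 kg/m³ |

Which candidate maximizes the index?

In SI units:
  sample W: σ_y = 65.30 MPa, ρ = 1113 kg/m³
  sample F: σ_y = 544.0 MPa, ρ = 10270 kg/m³
  sample D: σ_y = 49.30 MPa, ρ = 704.8 kg/m³
  sample G: σ_y = 968.0 MPa, ρ = 4506 kg/m³
  sample D: M = 9.96×10⁻³
  sample W: M = 7.26×10⁻³
  sample G: M = 6.90×10⁻³
  sample F: M = 2.27×10⁻³
Sample D ranks first.

sample D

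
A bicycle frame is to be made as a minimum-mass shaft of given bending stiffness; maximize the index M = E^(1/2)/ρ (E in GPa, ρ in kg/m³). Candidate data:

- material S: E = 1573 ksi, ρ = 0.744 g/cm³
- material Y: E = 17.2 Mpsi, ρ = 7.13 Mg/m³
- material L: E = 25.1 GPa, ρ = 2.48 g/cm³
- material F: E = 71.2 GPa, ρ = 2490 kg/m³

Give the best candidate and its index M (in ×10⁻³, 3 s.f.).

material S, M = 4.43×10⁻³

In SI units:
  material S: E = 10.85 GPa, ρ = 744.0 kg/m³
  material Y: E = 118.6 GPa, ρ = 7130 kg/m³
  material L: E = 25.10 GPa, ρ = 2480 kg/m³
  material F: E = 71.20 GPa, ρ = 2490 kg/m³
  material S: M = 4.43×10⁻³
  material F: M = 3.39×10⁻³
  material L: M = 2.02×10⁻³
  material Y: M = 1.53×10⁻³
Material S ranks first.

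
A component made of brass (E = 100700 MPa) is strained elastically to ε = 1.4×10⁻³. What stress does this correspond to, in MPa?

141 MPa

E = 100700 MPa = 100.7 GPa.
σ = E·ε = 100700 MPa × 1.4×10⁻³ = 141 MPa.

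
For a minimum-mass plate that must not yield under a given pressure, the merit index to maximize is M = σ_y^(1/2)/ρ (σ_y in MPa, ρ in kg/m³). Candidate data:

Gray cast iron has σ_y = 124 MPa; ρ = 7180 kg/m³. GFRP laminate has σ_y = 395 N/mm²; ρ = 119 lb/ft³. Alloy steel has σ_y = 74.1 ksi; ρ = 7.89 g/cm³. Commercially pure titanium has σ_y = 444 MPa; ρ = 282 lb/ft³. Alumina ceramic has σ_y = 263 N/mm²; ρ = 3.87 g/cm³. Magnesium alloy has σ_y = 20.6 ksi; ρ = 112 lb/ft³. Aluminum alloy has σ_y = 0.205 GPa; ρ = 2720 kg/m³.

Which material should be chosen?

GFRP laminate

After converting to SI:
  gray cast iron: σ_y = 124.0 MPa, ρ = 7180 kg/m³
  GFRP laminate: σ_y = 395.0 MPa, ρ = 1906 kg/m³
  alloy steel: σ_y = 510.9 MPa, ρ = 7890 kg/m³
  commercially pure titanium: σ_y = 444.0 MPa, ρ = 4517 kg/m³
  alumina ceramic: σ_y = 263.0 MPa, ρ = 3870 kg/m³
  magnesium alloy: σ_y = 142.0 MPa, ρ = 1794 kg/m³
  aluminum alloy: σ_y = 205.0 MPa, ρ = 2720 kg/m³
  GFRP laminate: M = 10.4×10⁻³
  magnesium alloy: M = 6.64×10⁻³
  aluminum alloy: M = 5.26×10⁻³
  commercially pure titanium: M = 4.66×10⁻³
  alumina ceramic: M = 4.19×10⁻³
  alloy steel: M = 2.86×10⁻³
  gray cast iron: M = 1.55×10⁻³
Highest index: GFRP laminate.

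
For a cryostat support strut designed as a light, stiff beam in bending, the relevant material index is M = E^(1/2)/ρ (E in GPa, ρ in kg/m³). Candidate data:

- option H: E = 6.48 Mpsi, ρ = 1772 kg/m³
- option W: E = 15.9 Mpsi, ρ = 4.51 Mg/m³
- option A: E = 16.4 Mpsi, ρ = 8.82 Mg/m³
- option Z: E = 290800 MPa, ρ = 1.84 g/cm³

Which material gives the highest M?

option Z

In SI units:
  option H: E = 44.68 GPa, ρ = 1772 kg/m³
  option W: E = 109.6 GPa, ρ = 4510 kg/m³
  option A: E = 113.1 GPa, ρ = 8820 kg/m³
  option Z: E = 290.8 GPa, ρ = 1840 kg/m³
  option Z: M = 9.27×10⁻³
  option H: M = 3.77×10⁻³
  option W: M = 2.32×10⁻³
  option A: M = 1.21×10⁻³
Option Z ranks first.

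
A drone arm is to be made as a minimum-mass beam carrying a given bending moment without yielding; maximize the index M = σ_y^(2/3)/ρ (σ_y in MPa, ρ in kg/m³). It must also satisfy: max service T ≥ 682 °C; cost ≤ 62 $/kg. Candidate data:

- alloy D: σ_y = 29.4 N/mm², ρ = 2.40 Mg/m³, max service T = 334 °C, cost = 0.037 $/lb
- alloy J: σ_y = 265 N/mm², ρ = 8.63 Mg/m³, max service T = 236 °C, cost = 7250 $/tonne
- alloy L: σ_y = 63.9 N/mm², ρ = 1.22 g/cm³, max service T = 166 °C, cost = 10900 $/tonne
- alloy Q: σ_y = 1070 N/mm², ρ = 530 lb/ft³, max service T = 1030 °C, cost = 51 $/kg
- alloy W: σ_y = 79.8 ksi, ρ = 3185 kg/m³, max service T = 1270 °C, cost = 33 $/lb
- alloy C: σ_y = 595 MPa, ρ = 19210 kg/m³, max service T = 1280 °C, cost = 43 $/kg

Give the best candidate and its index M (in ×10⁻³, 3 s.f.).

Screen on constraints: max service T ≥ 682 °C; cost ≤ 62 $/kg. Survivors: alloy Q, alloy C.
In SI units:
  alloy Q: σ_y = 1070 MPa, ρ = 8490 kg/m³
  alloy C: σ_y = 595.0 MPa, ρ = 19210 kg/m³
  alloy Q: M = 12.3×10⁻³
  alloy C: M = 3.68×10⁻³
Highest index: alloy Q.

alloy Q, M = 12.3×10⁻³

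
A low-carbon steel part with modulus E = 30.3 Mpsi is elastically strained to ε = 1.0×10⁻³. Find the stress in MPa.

209 MPa

E = 30.3 Mpsi = 208.9 GPa.
σ = E·ε = 208900 MPa × 1.0×10⁻³ = 209 MPa.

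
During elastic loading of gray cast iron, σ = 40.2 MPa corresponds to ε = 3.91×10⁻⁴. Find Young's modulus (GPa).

E = σ/ε = 40.2 MPa / 3.91×10⁻⁴ = 102800 MPa = 103 GPa.

103 GPa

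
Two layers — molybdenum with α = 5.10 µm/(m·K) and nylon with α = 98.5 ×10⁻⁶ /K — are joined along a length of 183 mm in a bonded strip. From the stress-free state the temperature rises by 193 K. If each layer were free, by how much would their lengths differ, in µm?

Δα = |5.10 − 98.5|×10⁻⁶/K = 93.4×10⁻⁶/K.
ΔL_mismatch = Δα·L·ΔT = 93.4×10⁻⁶ × 183.0 mm × 193.0 K = 3300 µm.

3300 µm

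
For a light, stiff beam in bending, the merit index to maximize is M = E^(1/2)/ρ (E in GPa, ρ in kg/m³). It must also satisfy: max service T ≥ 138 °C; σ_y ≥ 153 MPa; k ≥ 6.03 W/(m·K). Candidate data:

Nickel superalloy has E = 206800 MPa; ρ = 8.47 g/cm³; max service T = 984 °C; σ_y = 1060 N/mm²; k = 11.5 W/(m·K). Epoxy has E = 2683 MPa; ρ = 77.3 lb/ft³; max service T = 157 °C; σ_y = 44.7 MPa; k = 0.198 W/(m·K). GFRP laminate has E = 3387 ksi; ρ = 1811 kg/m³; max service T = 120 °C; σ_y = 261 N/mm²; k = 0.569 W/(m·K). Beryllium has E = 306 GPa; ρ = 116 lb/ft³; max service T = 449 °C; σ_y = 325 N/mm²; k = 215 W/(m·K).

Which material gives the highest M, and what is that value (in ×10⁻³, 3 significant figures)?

Screen on constraints: max service T ≥ 138 °C; σ_y ≥ 153 MPa; k ≥ 6.03 W/(m·K). Survivors: nickel superalloy, beryllium.
After converting to SI:
  nickel superalloy: E = 206.8 GPa, ρ = 8470 kg/m³
  beryllium: E = 306.0 GPa, ρ = 1858 kg/m³
  beryllium: M = 9.41×10⁻³
  nickel superalloy: M = 1.70×10⁻³
Highest index: beryllium.

beryllium, M = 9.41×10⁻³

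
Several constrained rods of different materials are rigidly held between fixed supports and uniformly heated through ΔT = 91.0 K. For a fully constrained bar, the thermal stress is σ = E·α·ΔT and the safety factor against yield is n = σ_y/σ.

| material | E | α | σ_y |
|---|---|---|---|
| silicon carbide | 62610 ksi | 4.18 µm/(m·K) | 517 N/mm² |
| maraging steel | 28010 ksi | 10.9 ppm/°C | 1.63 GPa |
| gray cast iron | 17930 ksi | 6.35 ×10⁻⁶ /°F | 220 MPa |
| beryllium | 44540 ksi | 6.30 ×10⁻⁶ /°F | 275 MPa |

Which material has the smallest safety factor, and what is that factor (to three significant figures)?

With everything in SI (GPa, ×10⁻⁶/K, MPa):
  silicon carbide: E = 431.7, α = 4.18, σ_y = 517.0 → σ = 164 MPa, n = 3.15
  maraging steel: E = 193.1, α = 10.9, σ_y = 1630 → σ = 192 MPa, n = 8.51
  gray cast iron: E = 123.6, α = 11.4, σ_y = 220.0 → σ = 129 MPa, n = 1.71
  beryllium: E = 307.1, α = 11.3, σ_y = 275.0 → σ = 317 MPa, n = 0.868
The minimum is beryllium at n = 0.868.

beryllium, n = 0.868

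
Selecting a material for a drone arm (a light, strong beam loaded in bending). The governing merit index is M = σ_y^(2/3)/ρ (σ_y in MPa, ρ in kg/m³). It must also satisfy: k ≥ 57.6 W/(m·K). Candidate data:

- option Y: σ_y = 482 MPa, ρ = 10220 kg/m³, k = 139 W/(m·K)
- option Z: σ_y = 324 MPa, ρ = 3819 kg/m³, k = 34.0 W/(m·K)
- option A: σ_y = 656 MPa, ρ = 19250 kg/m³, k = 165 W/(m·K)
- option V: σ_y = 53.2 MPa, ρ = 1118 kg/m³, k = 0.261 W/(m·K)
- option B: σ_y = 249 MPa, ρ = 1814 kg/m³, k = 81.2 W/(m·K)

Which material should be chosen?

option B

Screen on constraints: k ≥ 57.6 W/(m·K). Survivors: option Y, option A, option B.
Per-candidate index values:
  option B: M = 21.8×10⁻³
  option Y: M = 6.02×10⁻³
  option A: M = 3.92×10⁻³
Highest index: option B.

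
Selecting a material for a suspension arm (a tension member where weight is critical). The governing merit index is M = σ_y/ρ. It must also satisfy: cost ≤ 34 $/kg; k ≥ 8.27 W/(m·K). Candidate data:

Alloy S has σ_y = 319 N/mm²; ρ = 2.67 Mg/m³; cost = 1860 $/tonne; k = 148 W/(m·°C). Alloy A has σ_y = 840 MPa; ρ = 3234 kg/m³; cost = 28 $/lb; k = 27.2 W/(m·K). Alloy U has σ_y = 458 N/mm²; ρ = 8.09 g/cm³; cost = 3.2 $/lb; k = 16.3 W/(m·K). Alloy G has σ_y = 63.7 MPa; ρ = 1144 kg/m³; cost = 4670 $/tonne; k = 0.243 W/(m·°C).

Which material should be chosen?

alloy S

Screen on constraints: cost ≤ 34 $/kg; k ≥ 8.27 W/(m·K). Survivors: alloy S, alloy U.
Putting every candidate on a common basis:
  alloy S: σ_y = 319.0 MPa, ρ = 2670 kg/m³
  alloy U: σ_y = 458.0 MPa, ρ = 8090 kg/m³
  alloy S: M = 119 kN·m/kg
  alloy U: M = 56.6 kN·m/kg
Alloy S has the largest M.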